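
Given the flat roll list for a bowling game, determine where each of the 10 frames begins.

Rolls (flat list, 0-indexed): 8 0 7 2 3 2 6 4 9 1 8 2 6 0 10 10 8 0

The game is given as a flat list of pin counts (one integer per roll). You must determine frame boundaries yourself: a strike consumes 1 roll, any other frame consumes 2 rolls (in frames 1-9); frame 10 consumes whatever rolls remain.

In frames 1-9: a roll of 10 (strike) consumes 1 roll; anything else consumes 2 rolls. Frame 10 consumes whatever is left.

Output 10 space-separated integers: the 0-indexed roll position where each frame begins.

Answer: 0 2 4 6 8 10 12 14 15 16

Derivation:
Frame 1 starts at roll index 0: rolls=8,0 (sum=8), consumes 2 rolls
Frame 2 starts at roll index 2: rolls=7,2 (sum=9), consumes 2 rolls
Frame 3 starts at roll index 4: rolls=3,2 (sum=5), consumes 2 rolls
Frame 4 starts at roll index 6: rolls=6,4 (sum=10), consumes 2 rolls
Frame 5 starts at roll index 8: rolls=9,1 (sum=10), consumes 2 rolls
Frame 6 starts at roll index 10: rolls=8,2 (sum=10), consumes 2 rolls
Frame 7 starts at roll index 12: rolls=6,0 (sum=6), consumes 2 rolls
Frame 8 starts at roll index 14: roll=10 (strike), consumes 1 roll
Frame 9 starts at roll index 15: roll=10 (strike), consumes 1 roll
Frame 10 starts at roll index 16: 2 remaining rolls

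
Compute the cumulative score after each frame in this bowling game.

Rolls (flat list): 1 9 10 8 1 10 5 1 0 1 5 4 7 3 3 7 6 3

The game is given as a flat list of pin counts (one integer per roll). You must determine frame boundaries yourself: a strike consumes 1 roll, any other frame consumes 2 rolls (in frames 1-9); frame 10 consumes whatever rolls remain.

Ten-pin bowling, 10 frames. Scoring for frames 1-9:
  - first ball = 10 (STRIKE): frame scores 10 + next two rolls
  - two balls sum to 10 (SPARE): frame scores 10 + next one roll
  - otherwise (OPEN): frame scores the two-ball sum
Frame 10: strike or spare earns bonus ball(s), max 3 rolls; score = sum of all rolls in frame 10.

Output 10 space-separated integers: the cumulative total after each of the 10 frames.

Frame 1: SPARE (1+9=10). 10 + next roll (10) = 20. Cumulative: 20
Frame 2: STRIKE. 10 + next two rolls (8+1) = 19. Cumulative: 39
Frame 3: OPEN (8+1=9). Cumulative: 48
Frame 4: STRIKE. 10 + next two rolls (5+1) = 16. Cumulative: 64
Frame 5: OPEN (5+1=6). Cumulative: 70
Frame 6: OPEN (0+1=1). Cumulative: 71
Frame 7: OPEN (5+4=9). Cumulative: 80
Frame 8: SPARE (7+3=10). 10 + next roll (3) = 13. Cumulative: 93
Frame 9: SPARE (3+7=10). 10 + next roll (6) = 16. Cumulative: 109
Frame 10: OPEN. Sum of all frame-10 rolls (6+3) = 9. Cumulative: 118

Answer: 20 39 48 64 70 71 80 93 109 118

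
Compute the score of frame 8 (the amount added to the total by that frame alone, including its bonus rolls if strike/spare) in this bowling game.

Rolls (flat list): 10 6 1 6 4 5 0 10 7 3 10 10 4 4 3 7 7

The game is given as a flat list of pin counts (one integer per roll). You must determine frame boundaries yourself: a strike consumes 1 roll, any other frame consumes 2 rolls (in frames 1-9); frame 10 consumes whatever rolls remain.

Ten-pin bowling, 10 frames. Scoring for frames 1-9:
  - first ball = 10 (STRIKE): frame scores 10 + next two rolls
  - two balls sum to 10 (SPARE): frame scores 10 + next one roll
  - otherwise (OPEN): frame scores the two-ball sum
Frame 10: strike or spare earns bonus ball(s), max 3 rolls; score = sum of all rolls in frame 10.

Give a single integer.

Frame 1: STRIKE. 10 + next two rolls (6+1) = 17. Cumulative: 17
Frame 2: OPEN (6+1=7). Cumulative: 24
Frame 3: SPARE (6+4=10). 10 + next roll (5) = 15. Cumulative: 39
Frame 4: OPEN (5+0=5). Cumulative: 44
Frame 5: STRIKE. 10 + next two rolls (7+3) = 20. Cumulative: 64
Frame 6: SPARE (7+3=10). 10 + next roll (10) = 20. Cumulative: 84
Frame 7: STRIKE. 10 + next two rolls (10+4) = 24. Cumulative: 108
Frame 8: STRIKE. 10 + next two rolls (4+4) = 18. Cumulative: 126
Frame 9: OPEN (4+4=8). Cumulative: 134
Frame 10: SPARE. Sum of all frame-10 rolls (3+7+7) = 17. Cumulative: 151

Answer: 18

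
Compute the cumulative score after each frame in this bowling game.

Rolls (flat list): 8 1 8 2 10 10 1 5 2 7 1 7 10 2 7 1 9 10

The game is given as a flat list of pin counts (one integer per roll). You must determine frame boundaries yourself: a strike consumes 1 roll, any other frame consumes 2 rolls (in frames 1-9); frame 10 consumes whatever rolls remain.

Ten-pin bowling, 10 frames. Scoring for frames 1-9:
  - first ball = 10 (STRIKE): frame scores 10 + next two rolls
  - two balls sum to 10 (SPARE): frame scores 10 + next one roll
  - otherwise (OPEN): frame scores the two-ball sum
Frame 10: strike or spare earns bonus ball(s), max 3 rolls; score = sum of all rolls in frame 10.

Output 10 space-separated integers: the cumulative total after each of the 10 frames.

Frame 1: OPEN (8+1=9). Cumulative: 9
Frame 2: SPARE (8+2=10). 10 + next roll (10) = 20. Cumulative: 29
Frame 3: STRIKE. 10 + next two rolls (10+1) = 21. Cumulative: 50
Frame 4: STRIKE. 10 + next two rolls (1+5) = 16. Cumulative: 66
Frame 5: OPEN (1+5=6). Cumulative: 72
Frame 6: OPEN (2+7=9). Cumulative: 81
Frame 7: OPEN (1+7=8). Cumulative: 89
Frame 8: STRIKE. 10 + next two rolls (2+7) = 19. Cumulative: 108
Frame 9: OPEN (2+7=9). Cumulative: 117
Frame 10: SPARE. Sum of all frame-10 rolls (1+9+10) = 20. Cumulative: 137

Answer: 9 29 50 66 72 81 89 108 117 137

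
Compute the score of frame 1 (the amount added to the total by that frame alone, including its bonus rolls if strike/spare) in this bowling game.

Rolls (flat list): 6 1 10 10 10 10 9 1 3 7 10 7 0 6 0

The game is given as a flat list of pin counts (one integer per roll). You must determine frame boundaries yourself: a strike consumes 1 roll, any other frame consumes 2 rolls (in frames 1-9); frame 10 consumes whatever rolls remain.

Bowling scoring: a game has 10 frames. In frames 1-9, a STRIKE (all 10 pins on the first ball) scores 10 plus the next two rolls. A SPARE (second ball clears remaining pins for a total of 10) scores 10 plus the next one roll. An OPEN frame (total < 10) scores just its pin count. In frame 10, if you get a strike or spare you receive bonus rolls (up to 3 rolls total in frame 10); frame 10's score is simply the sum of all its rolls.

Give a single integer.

Answer: 7

Derivation:
Frame 1: OPEN (6+1=7). Cumulative: 7
Frame 2: STRIKE. 10 + next two rolls (10+10) = 30. Cumulative: 37
Frame 3: STRIKE. 10 + next two rolls (10+10) = 30. Cumulative: 67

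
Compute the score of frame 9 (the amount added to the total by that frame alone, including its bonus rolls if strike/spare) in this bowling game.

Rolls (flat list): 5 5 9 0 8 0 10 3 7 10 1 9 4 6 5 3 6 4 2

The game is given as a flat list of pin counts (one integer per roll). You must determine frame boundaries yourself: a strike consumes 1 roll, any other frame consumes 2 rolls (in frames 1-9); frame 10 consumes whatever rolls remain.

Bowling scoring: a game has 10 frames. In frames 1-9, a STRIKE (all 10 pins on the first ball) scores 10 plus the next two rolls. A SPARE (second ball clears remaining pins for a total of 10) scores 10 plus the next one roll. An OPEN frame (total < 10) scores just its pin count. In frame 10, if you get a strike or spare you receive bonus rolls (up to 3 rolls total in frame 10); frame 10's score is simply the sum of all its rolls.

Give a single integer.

Frame 1: SPARE (5+5=10). 10 + next roll (9) = 19. Cumulative: 19
Frame 2: OPEN (9+0=9). Cumulative: 28
Frame 3: OPEN (8+0=8). Cumulative: 36
Frame 4: STRIKE. 10 + next two rolls (3+7) = 20. Cumulative: 56
Frame 5: SPARE (3+7=10). 10 + next roll (10) = 20. Cumulative: 76
Frame 6: STRIKE. 10 + next two rolls (1+9) = 20. Cumulative: 96
Frame 7: SPARE (1+9=10). 10 + next roll (4) = 14. Cumulative: 110
Frame 8: SPARE (4+6=10). 10 + next roll (5) = 15. Cumulative: 125
Frame 9: OPEN (5+3=8). Cumulative: 133
Frame 10: SPARE. Sum of all frame-10 rolls (6+4+2) = 12. Cumulative: 145

Answer: 8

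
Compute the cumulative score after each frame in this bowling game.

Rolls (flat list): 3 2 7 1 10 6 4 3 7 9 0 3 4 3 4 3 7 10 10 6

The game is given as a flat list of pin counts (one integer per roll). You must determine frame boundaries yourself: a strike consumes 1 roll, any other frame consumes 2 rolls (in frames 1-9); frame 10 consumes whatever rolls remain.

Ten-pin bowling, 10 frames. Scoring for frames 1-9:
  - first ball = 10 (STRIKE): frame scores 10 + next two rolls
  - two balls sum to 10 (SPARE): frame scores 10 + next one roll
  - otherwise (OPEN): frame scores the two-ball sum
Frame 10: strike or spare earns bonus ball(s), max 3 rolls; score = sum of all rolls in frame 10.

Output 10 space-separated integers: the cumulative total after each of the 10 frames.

Answer: 5 13 33 46 65 74 81 88 108 134

Derivation:
Frame 1: OPEN (3+2=5). Cumulative: 5
Frame 2: OPEN (7+1=8). Cumulative: 13
Frame 3: STRIKE. 10 + next two rolls (6+4) = 20. Cumulative: 33
Frame 4: SPARE (6+4=10). 10 + next roll (3) = 13. Cumulative: 46
Frame 5: SPARE (3+7=10). 10 + next roll (9) = 19. Cumulative: 65
Frame 6: OPEN (9+0=9). Cumulative: 74
Frame 7: OPEN (3+4=7). Cumulative: 81
Frame 8: OPEN (3+4=7). Cumulative: 88
Frame 9: SPARE (3+7=10). 10 + next roll (10) = 20. Cumulative: 108
Frame 10: STRIKE. Sum of all frame-10 rolls (10+10+6) = 26. Cumulative: 134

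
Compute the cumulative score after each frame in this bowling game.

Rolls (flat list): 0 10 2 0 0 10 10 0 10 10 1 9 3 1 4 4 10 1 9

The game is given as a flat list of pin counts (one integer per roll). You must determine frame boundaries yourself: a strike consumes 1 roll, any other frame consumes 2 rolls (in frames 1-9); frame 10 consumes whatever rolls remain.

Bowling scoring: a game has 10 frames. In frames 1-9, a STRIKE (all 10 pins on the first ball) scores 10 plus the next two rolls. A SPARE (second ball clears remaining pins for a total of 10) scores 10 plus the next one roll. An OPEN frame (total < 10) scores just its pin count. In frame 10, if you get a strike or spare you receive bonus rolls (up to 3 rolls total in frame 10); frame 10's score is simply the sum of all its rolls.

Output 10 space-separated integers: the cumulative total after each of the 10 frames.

Frame 1: SPARE (0+10=10). 10 + next roll (2) = 12. Cumulative: 12
Frame 2: OPEN (2+0=2). Cumulative: 14
Frame 3: SPARE (0+10=10). 10 + next roll (10) = 20. Cumulative: 34
Frame 4: STRIKE. 10 + next two rolls (0+10) = 20. Cumulative: 54
Frame 5: SPARE (0+10=10). 10 + next roll (10) = 20. Cumulative: 74
Frame 6: STRIKE. 10 + next two rolls (1+9) = 20. Cumulative: 94
Frame 7: SPARE (1+9=10). 10 + next roll (3) = 13. Cumulative: 107
Frame 8: OPEN (3+1=4). Cumulative: 111
Frame 9: OPEN (4+4=8). Cumulative: 119
Frame 10: STRIKE. Sum of all frame-10 rolls (10+1+9) = 20. Cumulative: 139

Answer: 12 14 34 54 74 94 107 111 119 139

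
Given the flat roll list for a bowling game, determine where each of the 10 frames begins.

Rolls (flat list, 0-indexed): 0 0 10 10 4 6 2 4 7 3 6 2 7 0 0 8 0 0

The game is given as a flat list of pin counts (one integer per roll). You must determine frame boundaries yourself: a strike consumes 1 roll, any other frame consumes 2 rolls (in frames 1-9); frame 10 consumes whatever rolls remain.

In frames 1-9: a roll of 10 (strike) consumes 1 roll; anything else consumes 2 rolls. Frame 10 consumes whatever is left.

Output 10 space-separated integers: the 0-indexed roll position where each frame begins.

Answer: 0 2 3 4 6 8 10 12 14 16

Derivation:
Frame 1 starts at roll index 0: rolls=0,0 (sum=0), consumes 2 rolls
Frame 2 starts at roll index 2: roll=10 (strike), consumes 1 roll
Frame 3 starts at roll index 3: roll=10 (strike), consumes 1 roll
Frame 4 starts at roll index 4: rolls=4,6 (sum=10), consumes 2 rolls
Frame 5 starts at roll index 6: rolls=2,4 (sum=6), consumes 2 rolls
Frame 6 starts at roll index 8: rolls=7,3 (sum=10), consumes 2 rolls
Frame 7 starts at roll index 10: rolls=6,2 (sum=8), consumes 2 rolls
Frame 8 starts at roll index 12: rolls=7,0 (sum=7), consumes 2 rolls
Frame 9 starts at roll index 14: rolls=0,8 (sum=8), consumes 2 rolls
Frame 10 starts at roll index 16: 2 remaining rolls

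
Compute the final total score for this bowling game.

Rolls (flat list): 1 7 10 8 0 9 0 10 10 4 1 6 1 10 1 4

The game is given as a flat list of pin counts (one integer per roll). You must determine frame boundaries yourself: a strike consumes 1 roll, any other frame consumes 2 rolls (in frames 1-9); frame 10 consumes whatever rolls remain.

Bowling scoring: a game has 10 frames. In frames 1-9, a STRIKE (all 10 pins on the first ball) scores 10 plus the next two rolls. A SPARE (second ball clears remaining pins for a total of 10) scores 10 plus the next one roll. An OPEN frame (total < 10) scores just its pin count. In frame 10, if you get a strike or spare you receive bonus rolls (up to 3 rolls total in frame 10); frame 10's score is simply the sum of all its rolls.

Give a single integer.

Answer: 114

Derivation:
Frame 1: OPEN (1+7=8). Cumulative: 8
Frame 2: STRIKE. 10 + next two rolls (8+0) = 18. Cumulative: 26
Frame 3: OPEN (8+0=8). Cumulative: 34
Frame 4: OPEN (9+0=9). Cumulative: 43
Frame 5: STRIKE. 10 + next two rolls (10+4) = 24. Cumulative: 67
Frame 6: STRIKE. 10 + next two rolls (4+1) = 15. Cumulative: 82
Frame 7: OPEN (4+1=5). Cumulative: 87
Frame 8: OPEN (6+1=7). Cumulative: 94
Frame 9: STRIKE. 10 + next two rolls (1+4) = 15. Cumulative: 109
Frame 10: OPEN. Sum of all frame-10 rolls (1+4) = 5. Cumulative: 114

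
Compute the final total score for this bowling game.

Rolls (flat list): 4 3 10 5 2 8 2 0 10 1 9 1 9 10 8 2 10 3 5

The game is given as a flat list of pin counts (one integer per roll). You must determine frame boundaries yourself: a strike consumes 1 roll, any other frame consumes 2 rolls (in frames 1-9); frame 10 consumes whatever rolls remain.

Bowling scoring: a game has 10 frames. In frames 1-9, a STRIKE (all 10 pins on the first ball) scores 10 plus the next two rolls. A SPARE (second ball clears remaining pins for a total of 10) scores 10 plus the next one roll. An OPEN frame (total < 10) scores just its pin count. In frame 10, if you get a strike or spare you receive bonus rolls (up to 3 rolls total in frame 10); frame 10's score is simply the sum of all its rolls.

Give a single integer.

Frame 1: OPEN (4+3=7). Cumulative: 7
Frame 2: STRIKE. 10 + next two rolls (5+2) = 17. Cumulative: 24
Frame 3: OPEN (5+2=7). Cumulative: 31
Frame 4: SPARE (8+2=10). 10 + next roll (0) = 10. Cumulative: 41
Frame 5: SPARE (0+10=10). 10 + next roll (1) = 11. Cumulative: 52
Frame 6: SPARE (1+9=10). 10 + next roll (1) = 11. Cumulative: 63
Frame 7: SPARE (1+9=10). 10 + next roll (10) = 20. Cumulative: 83
Frame 8: STRIKE. 10 + next two rolls (8+2) = 20. Cumulative: 103
Frame 9: SPARE (8+2=10). 10 + next roll (10) = 20. Cumulative: 123
Frame 10: STRIKE. Sum of all frame-10 rolls (10+3+5) = 18. Cumulative: 141

Answer: 141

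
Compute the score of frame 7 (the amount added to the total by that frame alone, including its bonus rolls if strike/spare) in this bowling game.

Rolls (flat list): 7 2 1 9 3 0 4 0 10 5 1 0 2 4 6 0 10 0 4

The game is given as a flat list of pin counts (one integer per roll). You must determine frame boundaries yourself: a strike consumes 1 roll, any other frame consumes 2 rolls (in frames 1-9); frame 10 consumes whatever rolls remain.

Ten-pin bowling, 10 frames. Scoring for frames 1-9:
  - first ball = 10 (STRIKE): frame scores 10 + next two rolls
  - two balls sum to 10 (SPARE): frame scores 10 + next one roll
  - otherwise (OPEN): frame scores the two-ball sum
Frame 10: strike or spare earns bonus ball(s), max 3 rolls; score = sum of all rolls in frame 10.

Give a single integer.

Frame 1: OPEN (7+2=9). Cumulative: 9
Frame 2: SPARE (1+9=10). 10 + next roll (3) = 13. Cumulative: 22
Frame 3: OPEN (3+0=3). Cumulative: 25
Frame 4: OPEN (4+0=4). Cumulative: 29
Frame 5: STRIKE. 10 + next two rolls (5+1) = 16. Cumulative: 45
Frame 6: OPEN (5+1=6). Cumulative: 51
Frame 7: OPEN (0+2=2). Cumulative: 53
Frame 8: SPARE (4+6=10). 10 + next roll (0) = 10. Cumulative: 63
Frame 9: SPARE (0+10=10). 10 + next roll (0) = 10. Cumulative: 73

Answer: 2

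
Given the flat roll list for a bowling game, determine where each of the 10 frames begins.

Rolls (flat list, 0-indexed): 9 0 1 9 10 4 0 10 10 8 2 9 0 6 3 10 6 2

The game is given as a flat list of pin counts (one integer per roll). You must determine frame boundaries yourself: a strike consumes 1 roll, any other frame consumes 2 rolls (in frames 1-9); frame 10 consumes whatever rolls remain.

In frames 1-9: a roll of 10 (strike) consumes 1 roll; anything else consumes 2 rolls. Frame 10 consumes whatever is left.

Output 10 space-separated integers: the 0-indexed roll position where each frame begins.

Answer: 0 2 4 5 7 8 9 11 13 15

Derivation:
Frame 1 starts at roll index 0: rolls=9,0 (sum=9), consumes 2 rolls
Frame 2 starts at roll index 2: rolls=1,9 (sum=10), consumes 2 rolls
Frame 3 starts at roll index 4: roll=10 (strike), consumes 1 roll
Frame 4 starts at roll index 5: rolls=4,0 (sum=4), consumes 2 rolls
Frame 5 starts at roll index 7: roll=10 (strike), consumes 1 roll
Frame 6 starts at roll index 8: roll=10 (strike), consumes 1 roll
Frame 7 starts at roll index 9: rolls=8,2 (sum=10), consumes 2 rolls
Frame 8 starts at roll index 11: rolls=9,0 (sum=9), consumes 2 rolls
Frame 9 starts at roll index 13: rolls=6,3 (sum=9), consumes 2 rolls
Frame 10 starts at roll index 15: 3 remaining rolls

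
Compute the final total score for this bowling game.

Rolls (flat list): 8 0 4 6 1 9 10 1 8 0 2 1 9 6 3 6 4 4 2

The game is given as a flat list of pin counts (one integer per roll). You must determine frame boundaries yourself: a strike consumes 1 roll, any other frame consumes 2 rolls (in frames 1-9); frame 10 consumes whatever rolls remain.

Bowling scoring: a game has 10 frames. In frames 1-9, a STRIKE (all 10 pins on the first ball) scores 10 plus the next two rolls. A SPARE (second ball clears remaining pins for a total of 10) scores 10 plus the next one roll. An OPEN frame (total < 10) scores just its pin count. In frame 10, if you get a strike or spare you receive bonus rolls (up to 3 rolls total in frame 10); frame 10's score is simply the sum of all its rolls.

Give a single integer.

Answer: 114

Derivation:
Frame 1: OPEN (8+0=8). Cumulative: 8
Frame 2: SPARE (4+6=10). 10 + next roll (1) = 11. Cumulative: 19
Frame 3: SPARE (1+9=10). 10 + next roll (10) = 20. Cumulative: 39
Frame 4: STRIKE. 10 + next two rolls (1+8) = 19. Cumulative: 58
Frame 5: OPEN (1+8=9). Cumulative: 67
Frame 6: OPEN (0+2=2). Cumulative: 69
Frame 7: SPARE (1+9=10). 10 + next roll (6) = 16. Cumulative: 85
Frame 8: OPEN (6+3=9). Cumulative: 94
Frame 9: SPARE (6+4=10). 10 + next roll (4) = 14. Cumulative: 108
Frame 10: OPEN. Sum of all frame-10 rolls (4+2) = 6. Cumulative: 114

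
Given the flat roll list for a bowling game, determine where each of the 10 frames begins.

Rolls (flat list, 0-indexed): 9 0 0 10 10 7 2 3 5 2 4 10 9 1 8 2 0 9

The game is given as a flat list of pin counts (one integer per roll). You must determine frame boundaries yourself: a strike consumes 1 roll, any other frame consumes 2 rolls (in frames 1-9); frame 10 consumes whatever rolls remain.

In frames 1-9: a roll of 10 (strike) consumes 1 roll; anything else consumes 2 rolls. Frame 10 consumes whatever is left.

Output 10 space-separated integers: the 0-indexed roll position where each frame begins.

Answer: 0 2 4 5 7 9 11 12 14 16

Derivation:
Frame 1 starts at roll index 0: rolls=9,0 (sum=9), consumes 2 rolls
Frame 2 starts at roll index 2: rolls=0,10 (sum=10), consumes 2 rolls
Frame 3 starts at roll index 4: roll=10 (strike), consumes 1 roll
Frame 4 starts at roll index 5: rolls=7,2 (sum=9), consumes 2 rolls
Frame 5 starts at roll index 7: rolls=3,5 (sum=8), consumes 2 rolls
Frame 6 starts at roll index 9: rolls=2,4 (sum=6), consumes 2 rolls
Frame 7 starts at roll index 11: roll=10 (strike), consumes 1 roll
Frame 8 starts at roll index 12: rolls=9,1 (sum=10), consumes 2 rolls
Frame 9 starts at roll index 14: rolls=8,2 (sum=10), consumes 2 rolls
Frame 10 starts at roll index 16: 2 remaining rolls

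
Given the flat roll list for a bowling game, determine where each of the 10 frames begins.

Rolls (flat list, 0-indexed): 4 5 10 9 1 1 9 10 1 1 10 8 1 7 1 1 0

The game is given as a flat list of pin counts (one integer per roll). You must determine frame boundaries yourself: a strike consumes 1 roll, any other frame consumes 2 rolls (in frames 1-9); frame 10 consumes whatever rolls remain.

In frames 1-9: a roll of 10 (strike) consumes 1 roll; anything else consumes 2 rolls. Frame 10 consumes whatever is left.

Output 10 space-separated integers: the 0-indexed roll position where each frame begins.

Answer: 0 2 3 5 7 8 10 11 13 15

Derivation:
Frame 1 starts at roll index 0: rolls=4,5 (sum=9), consumes 2 rolls
Frame 2 starts at roll index 2: roll=10 (strike), consumes 1 roll
Frame 3 starts at roll index 3: rolls=9,1 (sum=10), consumes 2 rolls
Frame 4 starts at roll index 5: rolls=1,9 (sum=10), consumes 2 rolls
Frame 5 starts at roll index 7: roll=10 (strike), consumes 1 roll
Frame 6 starts at roll index 8: rolls=1,1 (sum=2), consumes 2 rolls
Frame 7 starts at roll index 10: roll=10 (strike), consumes 1 roll
Frame 8 starts at roll index 11: rolls=8,1 (sum=9), consumes 2 rolls
Frame 9 starts at roll index 13: rolls=7,1 (sum=8), consumes 2 rolls
Frame 10 starts at roll index 15: 2 remaining rolls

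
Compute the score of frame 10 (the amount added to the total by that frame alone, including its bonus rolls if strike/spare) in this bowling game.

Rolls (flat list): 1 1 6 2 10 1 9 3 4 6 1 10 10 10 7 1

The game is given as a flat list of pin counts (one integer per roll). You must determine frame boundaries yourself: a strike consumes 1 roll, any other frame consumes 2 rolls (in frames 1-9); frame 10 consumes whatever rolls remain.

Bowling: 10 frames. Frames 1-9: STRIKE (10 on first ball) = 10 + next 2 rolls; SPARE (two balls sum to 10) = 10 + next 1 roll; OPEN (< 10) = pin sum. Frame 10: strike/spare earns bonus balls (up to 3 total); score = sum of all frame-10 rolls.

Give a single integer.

Answer: 8

Derivation:
Frame 1: OPEN (1+1=2). Cumulative: 2
Frame 2: OPEN (6+2=8). Cumulative: 10
Frame 3: STRIKE. 10 + next two rolls (1+9) = 20. Cumulative: 30
Frame 4: SPARE (1+9=10). 10 + next roll (3) = 13. Cumulative: 43
Frame 5: OPEN (3+4=7). Cumulative: 50
Frame 6: OPEN (6+1=7). Cumulative: 57
Frame 7: STRIKE. 10 + next two rolls (10+10) = 30. Cumulative: 87
Frame 8: STRIKE. 10 + next two rolls (10+7) = 27. Cumulative: 114
Frame 9: STRIKE. 10 + next two rolls (7+1) = 18. Cumulative: 132
Frame 10: OPEN. Sum of all frame-10 rolls (7+1) = 8. Cumulative: 140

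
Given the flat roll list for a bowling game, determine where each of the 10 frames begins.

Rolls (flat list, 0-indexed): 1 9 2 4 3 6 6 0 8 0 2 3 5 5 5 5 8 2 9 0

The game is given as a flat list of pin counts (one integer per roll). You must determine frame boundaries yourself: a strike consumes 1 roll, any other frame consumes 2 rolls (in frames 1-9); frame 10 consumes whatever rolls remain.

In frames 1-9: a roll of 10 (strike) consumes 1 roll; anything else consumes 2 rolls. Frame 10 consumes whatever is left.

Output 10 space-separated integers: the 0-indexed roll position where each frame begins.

Frame 1 starts at roll index 0: rolls=1,9 (sum=10), consumes 2 rolls
Frame 2 starts at roll index 2: rolls=2,4 (sum=6), consumes 2 rolls
Frame 3 starts at roll index 4: rolls=3,6 (sum=9), consumes 2 rolls
Frame 4 starts at roll index 6: rolls=6,0 (sum=6), consumes 2 rolls
Frame 5 starts at roll index 8: rolls=8,0 (sum=8), consumes 2 rolls
Frame 6 starts at roll index 10: rolls=2,3 (sum=5), consumes 2 rolls
Frame 7 starts at roll index 12: rolls=5,5 (sum=10), consumes 2 rolls
Frame 8 starts at roll index 14: rolls=5,5 (sum=10), consumes 2 rolls
Frame 9 starts at roll index 16: rolls=8,2 (sum=10), consumes 2 rolls
Frame 10 starts at roll index 18: 2 remaining rolls

Answer: 0 2 4 6 8 10 12 14 16 18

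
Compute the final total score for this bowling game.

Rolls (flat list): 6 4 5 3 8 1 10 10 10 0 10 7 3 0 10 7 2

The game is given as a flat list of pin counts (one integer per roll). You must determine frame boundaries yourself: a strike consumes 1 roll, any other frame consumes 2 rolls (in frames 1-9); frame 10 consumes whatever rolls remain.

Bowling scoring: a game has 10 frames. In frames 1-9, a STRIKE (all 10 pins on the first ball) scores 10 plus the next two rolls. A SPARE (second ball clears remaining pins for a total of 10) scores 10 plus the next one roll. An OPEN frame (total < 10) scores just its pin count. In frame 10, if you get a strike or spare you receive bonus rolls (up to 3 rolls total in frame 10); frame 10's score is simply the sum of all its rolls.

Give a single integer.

Answer: 155

Derivation:
Frame 1: SPARE (6+4=10). 10 + next roll (5) = 15. Cumulative: 15
Frame 2: OPEN (5+3=8). Cumulative: 23
Frame 3: OPEN (8+1=9). Cumulative: 32
Frame 4: STRIKE. 10 + next two rolls (10+10) = 30. Cumulative: 62
Frame 5: STRIKE. 10 + next two rolls (10+0) = 20. Cumulative: 82
Frame 6: STRIKE. 10 + next two rolls (0+10) = 20. Cumulative: 102
Frame 7: SPARE (0+10=10). 10 + next roll (7) = 17. Cumulative: 119
Frame 8: SPARE (7+3=10). 10 + next roll (0) = 10. Cumulative: 129
Frame 9: SPARE (0+10=10). 10 + next roll (7) = 17. Cumulative: 146
Frame 10: OPEN. Sum of all frame-10 rolls (7+2) = 9. Cumulative: 155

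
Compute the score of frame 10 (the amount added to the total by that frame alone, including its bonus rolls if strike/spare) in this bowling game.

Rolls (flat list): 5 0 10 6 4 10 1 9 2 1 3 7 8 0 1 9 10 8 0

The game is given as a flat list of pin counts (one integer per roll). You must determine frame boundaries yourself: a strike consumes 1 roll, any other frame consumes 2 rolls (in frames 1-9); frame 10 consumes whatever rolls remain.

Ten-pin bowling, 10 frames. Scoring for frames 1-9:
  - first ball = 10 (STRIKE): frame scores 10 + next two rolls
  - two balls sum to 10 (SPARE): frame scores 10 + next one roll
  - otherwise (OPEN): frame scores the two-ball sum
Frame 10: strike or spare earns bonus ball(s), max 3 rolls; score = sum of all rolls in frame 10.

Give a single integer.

Frame 1: OPEN (5+0=5). Cumulative: 5
Frame 2: STRIKE. 10 + next two rolls (6+4) = 20. Cumulative: 25
Frame 3: SPARE (6+4=10). 10 + next roll (10) = 20. Cumulative: 45
Frame 4: STRIKE. 10 + next two rolls (1+9) = 20. Cumulative: 65
Frame 5: SPARE (1+9=10). 10 + next roll (2) = 12. Cumulative: 77
Frame 6: OPEN (2+1=3). Cumulative: 80
Frame 7: SPARE (3+7=10). 10 + next roll (8) = 18. Cumulative: 98
Frame 8: OPEN (8+0=8). Cumulative: 106
Frame 9: SPARE (1+9=10). 10 + next roll (10) = 20. Cumulative: 126
Frame 10: STRIKE. Sum of all frame-10 rolls (10+8+0) = 18. Cumulative: 144

Answer: 18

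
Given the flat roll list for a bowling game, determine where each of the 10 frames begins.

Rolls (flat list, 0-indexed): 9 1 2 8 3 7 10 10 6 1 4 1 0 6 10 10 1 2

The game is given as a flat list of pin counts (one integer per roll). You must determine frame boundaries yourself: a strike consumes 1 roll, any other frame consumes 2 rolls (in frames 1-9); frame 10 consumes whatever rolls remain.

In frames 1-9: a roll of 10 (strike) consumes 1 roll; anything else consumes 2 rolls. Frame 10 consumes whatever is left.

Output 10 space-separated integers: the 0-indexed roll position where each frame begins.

Answer: 0 2 4 6 7 8 10 12 14 15

Derivation:
Frame 1 starts at roll index 0: rolls=9,1 (sum=10), consumes 2 rolls
Frame 2 starts at roll index 2: rolls=2,8 (sum=10), consumes 2 rolls
Frame 3 starts at roll index 4: rolls=3,7 (sum=10), consumes 2 rolls
Frame 4 starts at roll index 6: roll=10 (strike), consumes 1 roll
Frame 5 starts at roll index 7: roll=10 (strike), consumes 1 roll
Frame 6 starts at roll index 8: rolls=6,1 (sum=7), consumes 2 rolls
Frame 7 starts at roll index 10: rolls=4,1 (sum=5), consumes 2 rolls
Frame 8 starts at roll index 12: rolls=0,6 (sum=6), consumes 2 rolls
Frame 9 starts at roll index 14: roll=10 (strike), consumes 1 roll
Frame 10 starts at roll index 15: 3 remaining rolls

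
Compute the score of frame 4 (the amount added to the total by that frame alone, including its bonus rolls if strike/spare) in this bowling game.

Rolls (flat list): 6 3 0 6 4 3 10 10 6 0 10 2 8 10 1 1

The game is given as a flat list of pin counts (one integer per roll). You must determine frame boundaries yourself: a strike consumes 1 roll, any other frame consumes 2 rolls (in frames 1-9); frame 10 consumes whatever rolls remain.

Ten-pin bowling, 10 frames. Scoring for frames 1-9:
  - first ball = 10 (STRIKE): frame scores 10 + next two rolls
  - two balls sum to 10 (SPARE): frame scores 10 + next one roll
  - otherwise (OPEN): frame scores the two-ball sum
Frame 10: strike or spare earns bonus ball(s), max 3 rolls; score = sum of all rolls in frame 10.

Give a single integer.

Frame 1: OPEN (6+3=9). Cumulative: 9
Frame 2: OPEN (0+6=6). Cumulative: 15
Frame 3: OPEN (4+3=7). Cumulative: 22
Frame 4: STRIKE. 10 + next two rolls (10+6) = 26. Cumulative: 48
Frame 5: STRIKE. 10 + next two rolls (6+0) = 16. Cumulative: 64
Frame 6: OPEN (6+0=6). Cumulative: 70

Answer: 26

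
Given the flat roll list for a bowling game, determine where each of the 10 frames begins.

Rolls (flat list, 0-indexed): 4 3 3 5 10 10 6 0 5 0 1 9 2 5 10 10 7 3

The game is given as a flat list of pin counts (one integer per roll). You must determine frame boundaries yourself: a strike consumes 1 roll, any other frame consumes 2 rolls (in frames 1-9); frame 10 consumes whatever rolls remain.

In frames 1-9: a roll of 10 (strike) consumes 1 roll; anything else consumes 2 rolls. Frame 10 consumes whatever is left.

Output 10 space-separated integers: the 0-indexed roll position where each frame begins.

Frame 1 starts at roll index 0: rolls=4,3 (sum=7), consumes 2 rolls
Frame 2 starts at roll index 2: rolls=3,5 (sum=8), consumes 2 rolls
Frame 3 starts at roll index 4: roll=10 (strike), consumes 1 roll
Frame 4 starts at roll index 5: roll=10 (strike), consumes 1 roll
Frame 5 starts at roll index 6: rolls=6,0 (sum=6), consumes 2 rolls
Frame 6 starts at roll index 8: rolls=5,0 (sum=5), consumes 2 rolls
Frame 7 starts at roll index 10: rolls=1,9 (sum=10), consumes 2 rolls
Frame 8 starts at roll index 12: rolls=2,5 (sum=7), consumes 2 rolls
Frame 9 starts at roll index 14: roll=10 (strike), consumes 1 roll
Frame 10 starts at roll index 15: 3 remaining rolls

Answer: 0 2 4 5 6 8 10 12 14 15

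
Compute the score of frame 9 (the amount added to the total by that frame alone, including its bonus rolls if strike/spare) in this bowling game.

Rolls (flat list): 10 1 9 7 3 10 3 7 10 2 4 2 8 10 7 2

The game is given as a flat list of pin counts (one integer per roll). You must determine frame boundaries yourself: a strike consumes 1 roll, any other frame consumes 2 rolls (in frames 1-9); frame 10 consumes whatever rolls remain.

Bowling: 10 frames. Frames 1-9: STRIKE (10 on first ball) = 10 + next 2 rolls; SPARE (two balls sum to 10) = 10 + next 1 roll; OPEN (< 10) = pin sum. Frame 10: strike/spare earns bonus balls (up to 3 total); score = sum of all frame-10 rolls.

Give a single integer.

Frame 1: STRIKE. 10 + next two rolls (1+9) = 20. Cumulative: 20
Frame 2: SPARE (1+9=10). 10 + next roll (7) = 17. Cumulative: 37
Frame 3: SPARE (7+3=10). 10 + next roll (10) = 20. Cumulative: 57
Frame 4: STRIKE. 10 + next two rolls (3+7) = 20. Cumulative: 77
Frame 5: SPARE (3+7=10). 10 + next roll (10) = 20. Cumulative: 97
Frame 6: STRIKE. 10 + next two rolls (2+4) = 16. Cumulative: 113
Frame 7: OPEN (2+4=6). Cumulative: 119
Frame 8: SPARE (2+8=10). 10 + next roll (10) = 20. Cumulative: 139
Frame 9: STRIKE. 10 + next two rolls (7+2) = 19. Cumulative: 158
Frame 10: OPEN. Sum of all frame-10 rolls (7+2) = 9. Cumulative: 167

Answer: 19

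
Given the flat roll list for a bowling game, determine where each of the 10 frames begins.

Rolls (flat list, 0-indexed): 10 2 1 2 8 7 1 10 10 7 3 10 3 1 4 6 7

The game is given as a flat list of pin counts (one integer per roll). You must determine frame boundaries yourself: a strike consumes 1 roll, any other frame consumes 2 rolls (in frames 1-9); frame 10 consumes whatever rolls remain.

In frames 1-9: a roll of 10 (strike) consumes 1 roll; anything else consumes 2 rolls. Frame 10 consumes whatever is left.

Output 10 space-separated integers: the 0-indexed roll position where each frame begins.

Answer: 0 1 3 5 7 8 9 11 12 14

Derivation:
Frame 1 starts at roll index 0: roll=10 (strike), consumes 1 roll
Frame 2 starts at roll index 1: rolls=2,1 (sum=3), consumes 2 rolls
Frame 3 starts at roll index 3: rolls=2,8 (sum=10), consumes 2 rolls
Frame 4 starts at roll index 5: rolls=7,1 (sum=8), consumes 2 rolls
Frame 5 starts at roll index 7: roll=10 (strike), consumes 1 roll
Frame 6 starts at roll index 8: roll=10 (strike), consumes 1 roll
Frame 7 starts at roll index 9: rolls=7,3 (sum=10), consumes 2 rolls
Frame 8 starts at roll index 11: roll=10 (strike), consumes 1 roll
Frame 9 starts at roll index 12: rolls=3,1 (sum=4), consumes 2 rolls
Frame 10 starts at roll index 14: 3 remaining rolls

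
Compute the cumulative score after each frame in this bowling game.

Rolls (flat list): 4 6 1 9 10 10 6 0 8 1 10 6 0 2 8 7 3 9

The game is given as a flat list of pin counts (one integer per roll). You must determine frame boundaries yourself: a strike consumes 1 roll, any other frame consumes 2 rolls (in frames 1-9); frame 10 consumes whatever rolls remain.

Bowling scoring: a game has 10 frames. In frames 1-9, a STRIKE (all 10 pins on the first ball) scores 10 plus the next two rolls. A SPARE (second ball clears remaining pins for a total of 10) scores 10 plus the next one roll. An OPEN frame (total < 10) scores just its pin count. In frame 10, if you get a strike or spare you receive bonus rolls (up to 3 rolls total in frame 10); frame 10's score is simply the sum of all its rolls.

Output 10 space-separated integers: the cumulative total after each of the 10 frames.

Frame 1: SPARE (4+6=10). 10 + next roll (1) = 11. Cumulative: 11
Frame 2: SPARE (1+9=10). 10 + next roll (10) = 20. Cumulative: 31
Frame 3: STRIKE. 10 + next two rolls (10+6) = 26. Cumulative: 57
Frame 4: STRIKE. 10 + next two rolls (6+0) = 16. Cumulative: 73
Frame 5: OPEN (6+0=6). Cumulative: 79
Frame 6: OPEN (8+1=9). Cumulative: 88
Frame 7: STRIKE. 10 + next two rolls (6+0) = 16. Cumulative: 104
Frame 8: OPEN (6+0=6). Cumulative: 110
Frame 9: SPARE (2+8=10). 10 + next roll (7) = 17. Cumulative: 127
Frame 10: SPARE. Sum of all frame-10 rolls (7+3+9) = 19. Cumulative: 146

Answer: 11 31 57 73 79 88 104 110 127 146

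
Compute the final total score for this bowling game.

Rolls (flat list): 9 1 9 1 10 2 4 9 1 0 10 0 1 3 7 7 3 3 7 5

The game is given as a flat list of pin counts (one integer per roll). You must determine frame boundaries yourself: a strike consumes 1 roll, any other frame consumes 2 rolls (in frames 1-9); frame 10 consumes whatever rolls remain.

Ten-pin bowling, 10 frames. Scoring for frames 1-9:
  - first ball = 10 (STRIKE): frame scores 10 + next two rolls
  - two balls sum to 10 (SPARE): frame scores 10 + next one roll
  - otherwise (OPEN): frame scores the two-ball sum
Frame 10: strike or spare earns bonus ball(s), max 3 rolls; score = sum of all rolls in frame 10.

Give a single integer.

Answer: 127

Derivation:
Frame 1: SPARE (9+1=10). 10 + next roll (9) = 19. Cumulative: 19
Frame 2: SPARE (9+1=10). 10 + next roll (10) = 20. Cumulative: 39
Frame 3: STRIKE. 10 + next two rolls (2+4) = 16. Cumulative: 55
Frame 4: OPEN (2+4=6). Cumulative: 61
Frame 5: SPARE (9+1=10). 10 + next roll (0) = 10. Cumulative: 71
Frame 6: SPARE (0+10=10). 10 + next roll (0) = 10. Cumulative: 81
Frame 7: OPEN (0+1=1). Cumulative: 82
Frame 8: SPARE (3+7=10). 10 + next roll (7) = 17. Cumulative: 99
Frame 9: SPARE (7+3=10). 10 + next roll (3) = 13. Cumulative: 112
Frame 10: SPARE. Sum of all frame-10 rolls (3+7+5) = 15. Cumulative: 127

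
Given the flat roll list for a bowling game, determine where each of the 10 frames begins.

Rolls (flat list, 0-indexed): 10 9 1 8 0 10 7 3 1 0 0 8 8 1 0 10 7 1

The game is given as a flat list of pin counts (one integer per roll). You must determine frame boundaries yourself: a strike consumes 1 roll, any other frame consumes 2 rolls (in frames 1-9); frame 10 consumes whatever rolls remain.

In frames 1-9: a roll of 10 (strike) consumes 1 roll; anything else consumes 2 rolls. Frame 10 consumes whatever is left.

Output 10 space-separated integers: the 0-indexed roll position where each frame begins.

Answer: 0 1 3 5 6 8 10 12 14 16

Derivation:
Frame 1 starts at roll index 0: roll=10 (strike), consumes 1 roll
Frame 2 starts at roll index 1: rolls=9,1 (sum=10), consumes 2 rolls
Frame 3 starts at roll index 3: rolls=8,0 (sum=8), consumes 2 rolls
Frame 4 starts at roll index 5: roll=10 (strike), consumes 1 roll
Frame 5 starts at roll index 6: rolls=7,3 (sum=10), consumes 2 rolls
Frame 6 starts at roll index 8: rolls=1,0 (sum=1), consumes 2 rolls
Frame 7 starts at roll index 10: rolls=0,8 (sum=8), consumes 2 rolls
Frame 8 starts at roll index 12: rolls=8,1 (sum=9), consumes 2 rolls
Frame 9 starts at roll index 14: rolls=0,10 (sum=10), consumes 2 rolls
Frame 10 starts at roll index 16: 2 remaining rolls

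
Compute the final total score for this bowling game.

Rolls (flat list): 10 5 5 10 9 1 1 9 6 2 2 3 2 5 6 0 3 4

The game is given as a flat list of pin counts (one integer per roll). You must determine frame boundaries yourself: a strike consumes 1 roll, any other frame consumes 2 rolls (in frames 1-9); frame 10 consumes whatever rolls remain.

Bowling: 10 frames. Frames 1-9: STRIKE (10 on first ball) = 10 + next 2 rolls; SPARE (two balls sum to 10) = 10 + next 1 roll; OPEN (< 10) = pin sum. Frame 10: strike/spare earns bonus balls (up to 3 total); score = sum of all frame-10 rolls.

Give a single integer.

Answer: 120

Derivation:
Frame 1: STRIKE. 10 + next two rolls (5+5) = 20. Cumulative: 20
Frame 2: SPARE (5+5=10). 10 + next roll (10) = 20. Cumulative: 40
Frame 3: STRIKE. 10 + next two rolls (9+1) = 20. Cumulative: 60
Frame 4: SPARE (9+1=10). 10 + next roll (1) = 11. Cumulative: 71
Frame 5: SPARE (1+9=10). 10 + next roll (6) = 16. Cumulative: 87
Frame 6: OPEN (6+2=8). Cumulative: 95
Frame 7: OPEN (2+3=5). Cumulative: 100
Frame 8: OPEN (2+5=7). Cumulative: 107
Frame 9: OPEN (6+0=6). Cumulative: 113
Frame 10: OPEN. Sum of all frame-10 rolls (3+4) = 7. Cumulative: 120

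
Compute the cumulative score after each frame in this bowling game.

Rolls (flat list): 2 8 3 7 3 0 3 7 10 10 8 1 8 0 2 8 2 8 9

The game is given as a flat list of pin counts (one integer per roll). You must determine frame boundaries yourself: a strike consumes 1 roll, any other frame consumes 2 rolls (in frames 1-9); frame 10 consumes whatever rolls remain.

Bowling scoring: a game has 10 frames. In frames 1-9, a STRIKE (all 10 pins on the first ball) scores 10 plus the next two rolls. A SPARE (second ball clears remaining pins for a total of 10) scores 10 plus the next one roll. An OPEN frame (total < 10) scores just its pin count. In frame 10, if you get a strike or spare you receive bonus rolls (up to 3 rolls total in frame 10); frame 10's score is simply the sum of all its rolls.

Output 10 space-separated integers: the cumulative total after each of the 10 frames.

Frame 1: SPARE (2+8=10). 10 + next roll (3) = 13. Cumulative: 13
Frame 2: SPARE (3+7=10). 10 + next roll (3) = 13. Cumulative: 26
Frame 3: OPEN (3+0=3). Cumulative: 29
Frame 4: SPARE (3+7=10). 10 + next roll (10) = 20. Cumulative: 49
Frame 5: STRIKE. 10 + next two rolls (10+8) = 28. Cumulative: 77
Frame 6: STRIKE. 10 + next two rolls (8+1) = 19. Cumulative: 96
Frame 7: OPEN (8+1=9). Cumulative: 105
Frame 8: OPEN (8+0=8). Cumulative: 113
Frame 9: SPARE (2+8=10). 10 + next roll (2) = 12. Cumulative: 125
Frame 10: SPARE. Sum of all frame-10 rolls (2+8+9) = 19. Cumulative: 144

Answer: 13 26 29 49 77 96 105 113 125 144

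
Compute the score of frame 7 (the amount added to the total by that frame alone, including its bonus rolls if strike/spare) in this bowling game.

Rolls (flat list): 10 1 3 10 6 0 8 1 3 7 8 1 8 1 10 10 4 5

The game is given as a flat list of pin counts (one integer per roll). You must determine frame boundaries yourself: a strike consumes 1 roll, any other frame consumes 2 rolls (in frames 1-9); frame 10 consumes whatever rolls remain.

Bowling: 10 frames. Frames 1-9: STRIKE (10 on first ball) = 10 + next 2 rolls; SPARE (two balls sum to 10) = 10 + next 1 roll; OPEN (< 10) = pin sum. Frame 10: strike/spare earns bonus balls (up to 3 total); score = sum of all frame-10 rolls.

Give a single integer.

Answer: 9

Derivation:
Frame 1: STRIKE. 10 + next two rolls (1+3) = 14. Cumulative: 14
Frame 2: OPEN (1+3=4). Cumulative: 18
Frame 3: STRIKE. 10 + next two rolls (6+0) = 16. Cumulative: 34
Frame 4: OPEN (6+0=6). Cumulative: 40
Frame 5: OPEN (8+1=9). Cumulative: 49
Frame 6: SPARE (3+7=10). 10 + next roll (8) = 18. Cumulative: 67
Frame 7: OPEN (8+1=9). Cumulative: 76
Frame 8: OPEN (8+1=9). Cumulative: 85
Frame 9: STRIKE. 10 + next two rolls (10+4) = 24. Cumulative: 109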